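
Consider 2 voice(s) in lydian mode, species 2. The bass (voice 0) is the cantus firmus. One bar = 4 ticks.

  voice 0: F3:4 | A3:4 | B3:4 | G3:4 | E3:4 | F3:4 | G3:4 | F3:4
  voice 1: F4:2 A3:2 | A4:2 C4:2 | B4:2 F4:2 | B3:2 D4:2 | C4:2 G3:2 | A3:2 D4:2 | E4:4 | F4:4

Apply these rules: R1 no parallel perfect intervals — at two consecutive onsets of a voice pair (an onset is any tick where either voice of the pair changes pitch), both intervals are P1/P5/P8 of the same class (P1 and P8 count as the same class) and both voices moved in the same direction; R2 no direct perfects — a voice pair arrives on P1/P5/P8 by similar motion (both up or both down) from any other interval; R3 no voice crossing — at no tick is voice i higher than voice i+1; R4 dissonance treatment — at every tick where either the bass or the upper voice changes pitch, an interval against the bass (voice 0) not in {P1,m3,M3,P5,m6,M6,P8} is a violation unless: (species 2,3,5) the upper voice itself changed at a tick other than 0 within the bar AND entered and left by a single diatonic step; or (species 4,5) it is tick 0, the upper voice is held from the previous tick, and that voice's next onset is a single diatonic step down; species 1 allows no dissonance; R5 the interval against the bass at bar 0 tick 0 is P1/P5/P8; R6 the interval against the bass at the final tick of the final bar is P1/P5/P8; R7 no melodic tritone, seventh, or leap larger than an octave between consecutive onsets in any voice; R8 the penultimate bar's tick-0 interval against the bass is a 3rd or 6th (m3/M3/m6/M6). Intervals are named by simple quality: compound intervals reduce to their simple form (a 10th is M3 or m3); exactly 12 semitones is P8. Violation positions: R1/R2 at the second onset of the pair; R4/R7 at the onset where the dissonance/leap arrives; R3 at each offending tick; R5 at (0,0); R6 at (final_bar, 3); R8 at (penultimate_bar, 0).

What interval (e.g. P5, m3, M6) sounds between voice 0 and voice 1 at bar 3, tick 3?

P5

voice 0=G3 voice 1=D4 -> P5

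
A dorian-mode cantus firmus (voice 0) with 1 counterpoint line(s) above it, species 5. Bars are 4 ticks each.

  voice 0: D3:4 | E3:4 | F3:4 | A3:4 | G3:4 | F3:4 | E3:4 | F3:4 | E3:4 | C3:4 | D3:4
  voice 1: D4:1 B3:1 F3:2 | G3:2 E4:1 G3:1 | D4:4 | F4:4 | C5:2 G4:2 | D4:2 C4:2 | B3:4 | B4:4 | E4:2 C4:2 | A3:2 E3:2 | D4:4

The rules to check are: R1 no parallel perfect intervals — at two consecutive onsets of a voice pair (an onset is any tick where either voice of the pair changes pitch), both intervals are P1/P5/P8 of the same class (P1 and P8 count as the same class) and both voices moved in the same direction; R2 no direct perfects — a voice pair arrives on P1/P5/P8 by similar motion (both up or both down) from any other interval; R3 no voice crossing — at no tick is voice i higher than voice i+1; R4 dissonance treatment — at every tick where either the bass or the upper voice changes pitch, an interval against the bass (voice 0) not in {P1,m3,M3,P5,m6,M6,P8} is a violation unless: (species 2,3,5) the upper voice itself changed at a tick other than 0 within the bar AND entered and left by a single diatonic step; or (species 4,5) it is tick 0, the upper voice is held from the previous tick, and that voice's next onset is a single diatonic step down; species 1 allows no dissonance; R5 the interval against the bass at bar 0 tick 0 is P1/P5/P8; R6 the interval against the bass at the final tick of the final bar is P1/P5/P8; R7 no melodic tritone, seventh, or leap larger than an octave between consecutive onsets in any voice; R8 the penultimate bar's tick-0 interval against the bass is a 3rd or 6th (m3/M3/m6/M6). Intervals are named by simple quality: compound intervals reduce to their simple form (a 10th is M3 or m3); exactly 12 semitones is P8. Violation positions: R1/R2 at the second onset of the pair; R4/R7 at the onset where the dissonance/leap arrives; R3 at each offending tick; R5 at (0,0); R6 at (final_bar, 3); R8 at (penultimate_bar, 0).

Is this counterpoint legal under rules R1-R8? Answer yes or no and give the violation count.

bar 0: v0=D3 v1=D4 (P8)
bar 1: v0=E3 v1=G3 (m3)
bar 2: v0=F3 v1=D4 (M6)
bar 3: v0=A3 v1=F4 (m6)
bar 4: v0=G3 v1=C5 (P4)
bar 5: v0=F3 v1=D4 (M6)
bar 6: v0=E3 v1=B3 (P5)
bar 7: v0=F3 v1=B4 (TT)
bar 8: v0=E3 v1=E4 (P8)
bar 9: v0=C3 v1=A3 (M6)
bar 10: v0=D3 v1=D4 (P8)
  R7 @ bar0.2: B3->F3 leap 6st
  R4 @ bar4.0: G3/C5 P4 untreated
  R1 @ bar6.0: F3/C4 P5 -> E3/B3 P5 similar
  R4 @ bar7.0: F3/B4 TT untreated
  R2 @ bar8.0: F3/B4 TT -> E3/E4 P8 similar
  R2 @ bar10.0: C3/E3 M3 -> D3/D4 P8 similar
  R7 @ bar10.0: E3->D4 leap 10st

No (7 violations)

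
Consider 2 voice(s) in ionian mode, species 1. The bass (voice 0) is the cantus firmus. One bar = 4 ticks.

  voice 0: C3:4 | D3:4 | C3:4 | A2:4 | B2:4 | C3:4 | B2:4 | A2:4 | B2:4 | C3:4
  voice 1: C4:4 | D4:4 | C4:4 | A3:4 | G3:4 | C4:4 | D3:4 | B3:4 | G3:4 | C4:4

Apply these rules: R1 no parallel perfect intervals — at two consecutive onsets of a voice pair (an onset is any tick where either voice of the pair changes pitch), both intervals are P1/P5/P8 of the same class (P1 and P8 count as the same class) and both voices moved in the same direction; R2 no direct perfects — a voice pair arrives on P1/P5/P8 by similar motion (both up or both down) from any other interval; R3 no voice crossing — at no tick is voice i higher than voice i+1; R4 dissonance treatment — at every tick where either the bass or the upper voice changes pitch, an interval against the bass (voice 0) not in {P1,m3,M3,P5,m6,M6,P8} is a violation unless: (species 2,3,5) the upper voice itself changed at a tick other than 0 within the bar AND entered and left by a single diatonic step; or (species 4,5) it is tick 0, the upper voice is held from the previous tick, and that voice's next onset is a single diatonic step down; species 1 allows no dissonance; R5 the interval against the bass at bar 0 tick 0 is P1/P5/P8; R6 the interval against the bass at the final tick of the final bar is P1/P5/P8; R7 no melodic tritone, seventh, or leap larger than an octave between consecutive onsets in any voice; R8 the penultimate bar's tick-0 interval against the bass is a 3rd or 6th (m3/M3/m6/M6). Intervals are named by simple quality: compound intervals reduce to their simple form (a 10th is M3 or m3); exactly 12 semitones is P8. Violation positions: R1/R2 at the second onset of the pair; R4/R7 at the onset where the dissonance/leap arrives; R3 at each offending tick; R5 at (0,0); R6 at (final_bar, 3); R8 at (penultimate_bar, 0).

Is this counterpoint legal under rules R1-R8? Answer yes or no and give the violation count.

No (7 violations)

bar 0: v0=C3 v1=C4 (P8)
bar 1: v0=D3 v1=D4 (P8)
bar 2: v0=C3 v1=C4 (P8)
bar 3: v0=A2 v1=A3 (P8)
bar 4: v0=B2 v1=G3 (m6)
bar 5: v0=C3 v1=C4 (P8)
bar 6: v0=B2 v1=D3 (m3)
bar 7: v0=A2 v1=B3 (M2)
bar 8: v0=B2 v1=G3 (m6)
bar 9: v0=C3 v1=C4 (P8)
  R1 @ bar1.0: C3/C4 P8 -> D3/D4 P8 similar
  R1 @ bar2.0: D3/D4 P8 -> C3/C4 P8 similar
  R1 @ bar3.0: C3/C4 P8 -> A2/A3 P8 similar
  R2 @ bar5.0: B2/G3 m6 -> C3/C4 P8 similar
  R7 @ bar6.0: C4->D3 leap 10st
  R4 @ bar7.0: A2/B3 M2 untreated
  R2 @ bar9.0: B2/G3 m6 -> C3/C4 P8 similar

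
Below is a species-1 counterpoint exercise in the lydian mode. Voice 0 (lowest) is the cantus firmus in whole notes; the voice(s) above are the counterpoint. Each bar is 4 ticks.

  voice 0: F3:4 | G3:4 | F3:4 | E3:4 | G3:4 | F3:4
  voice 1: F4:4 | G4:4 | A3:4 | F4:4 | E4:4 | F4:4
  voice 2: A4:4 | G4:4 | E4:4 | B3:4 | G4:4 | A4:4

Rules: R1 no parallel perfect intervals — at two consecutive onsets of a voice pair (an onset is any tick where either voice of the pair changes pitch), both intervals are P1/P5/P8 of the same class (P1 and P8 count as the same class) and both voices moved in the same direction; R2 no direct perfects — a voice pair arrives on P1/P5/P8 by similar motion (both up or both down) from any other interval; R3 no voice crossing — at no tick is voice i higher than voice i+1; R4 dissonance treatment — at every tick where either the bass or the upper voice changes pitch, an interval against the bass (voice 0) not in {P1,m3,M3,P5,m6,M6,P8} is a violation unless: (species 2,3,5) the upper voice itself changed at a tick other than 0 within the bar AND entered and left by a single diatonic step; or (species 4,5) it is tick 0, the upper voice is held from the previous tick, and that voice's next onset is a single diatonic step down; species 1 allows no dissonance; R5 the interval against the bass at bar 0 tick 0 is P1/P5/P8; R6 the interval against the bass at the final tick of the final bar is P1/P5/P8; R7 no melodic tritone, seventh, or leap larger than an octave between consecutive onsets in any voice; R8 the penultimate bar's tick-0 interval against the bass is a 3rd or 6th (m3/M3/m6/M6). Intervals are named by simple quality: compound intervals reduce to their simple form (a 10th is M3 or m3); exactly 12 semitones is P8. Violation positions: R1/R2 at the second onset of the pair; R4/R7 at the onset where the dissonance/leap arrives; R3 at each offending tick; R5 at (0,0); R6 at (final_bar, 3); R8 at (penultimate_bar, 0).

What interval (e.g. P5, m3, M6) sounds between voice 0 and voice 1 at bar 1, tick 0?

voice 0=G3 voice 1=G4 -> P8

P8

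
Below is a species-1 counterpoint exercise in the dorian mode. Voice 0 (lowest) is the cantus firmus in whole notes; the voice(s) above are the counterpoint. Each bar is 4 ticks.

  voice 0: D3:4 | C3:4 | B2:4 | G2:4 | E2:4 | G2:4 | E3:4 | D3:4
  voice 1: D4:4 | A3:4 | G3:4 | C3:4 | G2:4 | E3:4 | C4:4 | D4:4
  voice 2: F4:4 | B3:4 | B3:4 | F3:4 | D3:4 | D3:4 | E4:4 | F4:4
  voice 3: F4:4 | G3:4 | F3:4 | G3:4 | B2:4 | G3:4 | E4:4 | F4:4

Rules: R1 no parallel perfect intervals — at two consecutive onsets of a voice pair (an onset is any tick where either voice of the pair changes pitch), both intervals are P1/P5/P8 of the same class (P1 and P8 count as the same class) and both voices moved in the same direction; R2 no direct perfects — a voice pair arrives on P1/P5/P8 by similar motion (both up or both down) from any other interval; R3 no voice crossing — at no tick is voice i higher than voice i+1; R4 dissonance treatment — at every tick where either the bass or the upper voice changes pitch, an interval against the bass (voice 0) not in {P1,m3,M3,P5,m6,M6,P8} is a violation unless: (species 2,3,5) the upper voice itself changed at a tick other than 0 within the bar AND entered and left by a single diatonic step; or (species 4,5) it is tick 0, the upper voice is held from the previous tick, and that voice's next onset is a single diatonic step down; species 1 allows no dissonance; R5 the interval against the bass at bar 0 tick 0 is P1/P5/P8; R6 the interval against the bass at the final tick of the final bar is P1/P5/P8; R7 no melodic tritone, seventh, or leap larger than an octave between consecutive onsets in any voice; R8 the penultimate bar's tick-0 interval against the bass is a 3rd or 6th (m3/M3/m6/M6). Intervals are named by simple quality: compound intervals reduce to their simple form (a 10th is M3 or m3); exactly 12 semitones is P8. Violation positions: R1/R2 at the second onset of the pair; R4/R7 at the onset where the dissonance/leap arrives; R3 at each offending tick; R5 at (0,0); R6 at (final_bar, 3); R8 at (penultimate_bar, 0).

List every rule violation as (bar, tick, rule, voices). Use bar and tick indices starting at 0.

bar 0: v0=D3 v1=D4 v2=F4 v3=F4 downbeat m3
bar 1: v0=C3 v1=A3 v2=B3 v3=G3 downbeat P5
bar 2: v0=B2 v1=G3 v2=B3 v3=F3 downbeat TT
bar 3: v0=G2 v1=C3 v2=F3 v3=G3 downbeat P8
bar 4: v0=E2 v1=G2 v2=D3 v3=B2 downbeat P5
bar 5: v0=G2 v1=E3 v2=D3 v3=G3 downbeat P8
bar 6: v0=E3 v1=C4 v2=E4 v3=E4 downbeat P8
bar 7: v0=D3 v1=D4 v2=F4 v3=F4 downbeat m3
  -> R5 @ bar 0 tick 0 v(0, 2): opens on m3
  -> R5 @ bar 0 tick 0 v(0, 3): opens on m3
  -> R2 @ bar 1 tick 0 v(0, 3): D3/F4 m3 -> C3/G3 P5 similar
  -> R3 @ bar 1 tick 0 v(2, 3): B3 above G3
  -> R4 @ bar 1 tick 0 v(0, 2): C3/B3 M7 untreated
  -> R7 @ bar 1 tick 0 v(2,): F4->B3 leap 6st
  -> R7 @ bar 1 tick 0 v(3,): F4->G3 leap 10st
  -> R3 @ bar 1 tick 1 v(2, 3): B3 above G3
  -> R3 @ bar 1 tick 2 v(2, 3): B3 above G3
  -> R3 @ bar 1 tick 3 v(2, 3): B3 above G3
  -> R3 @ bar 2 tick 0 v(2, 3): B3 above F3
  -> R4 @ bar 2 tick 0 v(0, 3): B2/F3 TT untreated
  -> R3 @ bar 2 tick 1 v(2, 3): B3 above F3
  -> R3 @ bar 2 tick 2 v(2, 3): B3 above F3
  -> R3 @ bar 2 tick 3 v(2, 3): B3 above F3
  -> R4 @ bar 3 tick 0 v(0, 1): G2/C3 P4 untreated
  -> R4 @ bar 3 tick 0 v(0, 2): G2/F3 m7 untreated
  -> R7 @ bar 3 tick 0 v(2,): B3->F3 leap 6st
  -> R2 @ bar 4 tick 0 v(0, 3): G2/G3 P8 -> E2/B2 P5 similar
  -> R2 @ bar 4 tick 0 v(1, 2): C3/F3 P4 -> G2/D3 P5 similar
  -> R3 @ bar 4 tick 0 v(2, 3): D3 above B2
  -> R4 @ bar 4 tick 0 v(0, 2): E2/D3 m7 untreated
  -> R3 @ bar 4 tick 1 v(2, 3): D3 above B2
  -> R3 @ bar 4 tick 2 v(2, 3): D3 above B2
  -> R3 @ bar 4 tick 3 v(2, 3): D3 above B2
  -> R2 @ bar 5 tick 0 v(0, 3): E2/B2 P5 -> G2/G3 P8 similar
  -> R3 @ bar 5 tick 0 v(1, 2): E3 above D3
  -> R3 @ bar 5 tick 1 v(1, 2): E3 above D3
  -> R3 @ bar 5 tick 2 v(1, 2): E3 above D3
  -> R3 @ bar 5 tick 3 v(1, 2): E3 above D3
  -> R1 @ bar 6 tick 0 v(0, 3): G2/G3 P8 -> E3/E4 P8 similar
  -> R2 @ bar 6 tick 0 v(0, 2): G2/D3 P5 -> E3/E4 P8 similar
  -> R2 @ bar 6 tick 0 v(2, 3): D3/G3 P4 -> E4/E4 P1 similar
  -> R7 @ bar 6 tick 0 v(2,): D3->E4 leap 14st
  -> R8 @ bar 6 tick 0 v(0, 2): penult P8 not 3rd/6th
  -> R8 @ bar 6 tick 0 v(0, 3): penult P8 not 3rd/6th
  -> R1 @ bar 7 tick 0 v(2, 3): E4/E4 P1 -> F4/F4 P1 similar
  -> R6 @ bar 7 tick 3 v(0, 2): closes on m3
  -> R6 @ bar 7 tick 3 v(0, 3): closes on m3

(0, 0, R5, (0, 2))
(0, 0, R5, (0, 3))
(1, 0, R2, (0, 3))
(1, 0, R3, (2, 3))
(1, 0, R4, (0, 2))
(1, 0, R7, (2,))
(1, 0, R7, (3,))
(1, 1, R3, (2, 3))
(1, 2, R3, (2, 3))
(1, 3, R3, (2, 3))
(2, 0, R3, (2, 3))
(2, 0, R4, (0, 3))
(2, 1, R3, (2, 3))
(2, 2, R3, (2, 3))
(2, 3, R3, (2, 3))
(3, 0, R4, (0, 1))
(3, 0, R4, (0, 2))
(3, 0, R7, (2,))
(4, 0, R2, (0, 3))
(4, 0, R2, (1, 2))
(4, 0, R3, (2, 3))
(4, 0, R4, (0, 2))
(4, 1, R3, (2, 3))
(4, 2, R3, (2, 3))
(4, 3, R3, (2, 3))
(5, 0, R2, (0, 3))
(5, 0, R3, (1, 2))
(5, 1, R3, (1, 2))
(5, 2, R3, (1, 2))
(5, 3, R3, (1, 2))
(6, 0, R1, (0, 3))
(6, 0, R2, (0, 2))
(6, 0, R2, (2, 3))
(6, 0, R7, (2,))
(6, 0, R8, (0, 2))
(6, 0, R8, (0, 3))
(7, 0, R1, (2, 3))
(7, 3, R6, (0, 2))
(7, 3, R6, (0, 3))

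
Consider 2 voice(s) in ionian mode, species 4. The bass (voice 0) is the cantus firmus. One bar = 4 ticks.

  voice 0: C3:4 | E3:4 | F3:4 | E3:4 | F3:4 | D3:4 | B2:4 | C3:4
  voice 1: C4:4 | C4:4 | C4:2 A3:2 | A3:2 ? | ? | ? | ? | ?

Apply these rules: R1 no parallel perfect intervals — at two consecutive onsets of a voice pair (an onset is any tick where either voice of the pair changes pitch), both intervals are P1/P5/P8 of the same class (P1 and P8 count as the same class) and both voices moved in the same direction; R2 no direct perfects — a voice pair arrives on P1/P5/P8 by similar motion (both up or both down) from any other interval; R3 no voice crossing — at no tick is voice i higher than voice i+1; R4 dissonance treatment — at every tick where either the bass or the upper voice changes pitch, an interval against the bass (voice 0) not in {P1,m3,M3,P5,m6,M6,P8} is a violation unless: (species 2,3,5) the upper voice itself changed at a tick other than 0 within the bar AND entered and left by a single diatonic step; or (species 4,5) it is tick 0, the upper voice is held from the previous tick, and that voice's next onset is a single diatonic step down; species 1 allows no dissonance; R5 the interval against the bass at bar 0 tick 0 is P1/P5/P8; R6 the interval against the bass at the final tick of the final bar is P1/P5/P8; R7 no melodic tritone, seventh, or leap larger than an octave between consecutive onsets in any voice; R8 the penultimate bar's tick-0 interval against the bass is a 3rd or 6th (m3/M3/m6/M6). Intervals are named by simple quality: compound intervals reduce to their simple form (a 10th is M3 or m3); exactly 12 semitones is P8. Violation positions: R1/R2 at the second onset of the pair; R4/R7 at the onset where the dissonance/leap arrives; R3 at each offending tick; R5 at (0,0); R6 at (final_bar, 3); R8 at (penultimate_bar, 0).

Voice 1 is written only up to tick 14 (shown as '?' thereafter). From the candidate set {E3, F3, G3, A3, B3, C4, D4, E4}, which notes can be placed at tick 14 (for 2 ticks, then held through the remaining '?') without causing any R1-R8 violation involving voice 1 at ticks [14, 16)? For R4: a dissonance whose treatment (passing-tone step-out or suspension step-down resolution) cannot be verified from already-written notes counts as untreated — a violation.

{A3, B3, C4, E3, E4, G3}

E3: legal
F3: violates R4
G3: legal
A3: legal
B3: legal
C4: legal
D4: violates R4
E4: legal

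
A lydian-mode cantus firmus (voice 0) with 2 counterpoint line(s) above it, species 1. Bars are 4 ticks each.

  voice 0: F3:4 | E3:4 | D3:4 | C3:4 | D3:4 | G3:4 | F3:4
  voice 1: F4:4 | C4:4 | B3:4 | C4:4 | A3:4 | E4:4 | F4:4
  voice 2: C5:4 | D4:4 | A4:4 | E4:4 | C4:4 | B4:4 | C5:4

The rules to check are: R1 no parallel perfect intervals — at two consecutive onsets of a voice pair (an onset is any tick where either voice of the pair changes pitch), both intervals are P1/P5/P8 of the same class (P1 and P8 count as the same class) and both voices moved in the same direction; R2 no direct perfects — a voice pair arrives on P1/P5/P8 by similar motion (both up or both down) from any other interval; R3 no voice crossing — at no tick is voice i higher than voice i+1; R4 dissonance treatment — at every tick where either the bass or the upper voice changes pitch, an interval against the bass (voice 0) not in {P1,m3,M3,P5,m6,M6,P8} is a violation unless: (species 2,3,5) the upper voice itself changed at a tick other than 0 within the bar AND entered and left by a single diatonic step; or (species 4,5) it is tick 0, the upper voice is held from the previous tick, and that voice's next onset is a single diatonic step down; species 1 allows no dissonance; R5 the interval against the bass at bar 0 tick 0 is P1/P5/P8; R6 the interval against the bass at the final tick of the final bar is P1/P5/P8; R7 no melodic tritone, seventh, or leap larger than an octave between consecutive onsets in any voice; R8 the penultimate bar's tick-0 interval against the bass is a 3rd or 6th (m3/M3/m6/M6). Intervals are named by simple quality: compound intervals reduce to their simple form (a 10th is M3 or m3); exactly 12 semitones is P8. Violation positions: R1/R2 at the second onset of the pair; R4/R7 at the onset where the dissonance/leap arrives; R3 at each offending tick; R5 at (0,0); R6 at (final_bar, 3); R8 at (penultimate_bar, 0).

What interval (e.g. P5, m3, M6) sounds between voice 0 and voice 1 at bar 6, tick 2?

P8

voice 0=F3 voice 1=F4 -> P8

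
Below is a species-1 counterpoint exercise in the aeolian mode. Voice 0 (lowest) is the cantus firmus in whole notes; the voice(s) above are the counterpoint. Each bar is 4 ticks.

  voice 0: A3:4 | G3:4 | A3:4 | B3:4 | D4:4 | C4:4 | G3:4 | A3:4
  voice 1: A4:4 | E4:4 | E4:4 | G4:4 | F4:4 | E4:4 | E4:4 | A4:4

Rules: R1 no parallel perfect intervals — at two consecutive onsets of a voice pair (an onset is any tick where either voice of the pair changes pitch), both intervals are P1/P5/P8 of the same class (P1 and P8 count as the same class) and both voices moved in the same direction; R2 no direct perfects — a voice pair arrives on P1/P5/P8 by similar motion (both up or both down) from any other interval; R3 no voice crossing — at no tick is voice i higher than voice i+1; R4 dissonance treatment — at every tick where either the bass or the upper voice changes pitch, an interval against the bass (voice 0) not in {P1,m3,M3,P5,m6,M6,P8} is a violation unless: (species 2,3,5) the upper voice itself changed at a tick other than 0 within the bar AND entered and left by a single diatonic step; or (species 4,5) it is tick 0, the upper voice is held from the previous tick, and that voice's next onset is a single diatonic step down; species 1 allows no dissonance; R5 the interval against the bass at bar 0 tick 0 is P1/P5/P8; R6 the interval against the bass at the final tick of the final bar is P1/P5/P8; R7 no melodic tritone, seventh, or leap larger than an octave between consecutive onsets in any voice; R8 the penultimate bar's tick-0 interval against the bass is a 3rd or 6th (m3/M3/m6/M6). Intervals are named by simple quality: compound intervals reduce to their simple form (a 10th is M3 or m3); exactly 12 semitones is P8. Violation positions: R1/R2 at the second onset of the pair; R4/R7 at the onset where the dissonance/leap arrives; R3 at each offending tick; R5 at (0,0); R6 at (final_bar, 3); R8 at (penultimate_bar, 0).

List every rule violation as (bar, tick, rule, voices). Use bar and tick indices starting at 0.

(7, 0, R2, (0, 1))

bar 0: v0=A3 v1=A4 downbeat P8
bar 1: v0=G3 v1=E4 downbeat M6
bar 2: v0=A3 v1=E4 downbeat P5
bar 3: v0=B3 v1=G4 downbeat m6
bar 4: v0=D4 v1=F4 downbeat m3
bar 5: v0=C4 v1=E4 downbeat M3
bar 6: v0=G3 v1=E4 downbeat M6
bar 7: v0=A3 v1=A4 downbeat P8
  -> R2 @ bar 7 tick 0 v(0, 1): G3/E4 M6 -> A3/A4 P8 similar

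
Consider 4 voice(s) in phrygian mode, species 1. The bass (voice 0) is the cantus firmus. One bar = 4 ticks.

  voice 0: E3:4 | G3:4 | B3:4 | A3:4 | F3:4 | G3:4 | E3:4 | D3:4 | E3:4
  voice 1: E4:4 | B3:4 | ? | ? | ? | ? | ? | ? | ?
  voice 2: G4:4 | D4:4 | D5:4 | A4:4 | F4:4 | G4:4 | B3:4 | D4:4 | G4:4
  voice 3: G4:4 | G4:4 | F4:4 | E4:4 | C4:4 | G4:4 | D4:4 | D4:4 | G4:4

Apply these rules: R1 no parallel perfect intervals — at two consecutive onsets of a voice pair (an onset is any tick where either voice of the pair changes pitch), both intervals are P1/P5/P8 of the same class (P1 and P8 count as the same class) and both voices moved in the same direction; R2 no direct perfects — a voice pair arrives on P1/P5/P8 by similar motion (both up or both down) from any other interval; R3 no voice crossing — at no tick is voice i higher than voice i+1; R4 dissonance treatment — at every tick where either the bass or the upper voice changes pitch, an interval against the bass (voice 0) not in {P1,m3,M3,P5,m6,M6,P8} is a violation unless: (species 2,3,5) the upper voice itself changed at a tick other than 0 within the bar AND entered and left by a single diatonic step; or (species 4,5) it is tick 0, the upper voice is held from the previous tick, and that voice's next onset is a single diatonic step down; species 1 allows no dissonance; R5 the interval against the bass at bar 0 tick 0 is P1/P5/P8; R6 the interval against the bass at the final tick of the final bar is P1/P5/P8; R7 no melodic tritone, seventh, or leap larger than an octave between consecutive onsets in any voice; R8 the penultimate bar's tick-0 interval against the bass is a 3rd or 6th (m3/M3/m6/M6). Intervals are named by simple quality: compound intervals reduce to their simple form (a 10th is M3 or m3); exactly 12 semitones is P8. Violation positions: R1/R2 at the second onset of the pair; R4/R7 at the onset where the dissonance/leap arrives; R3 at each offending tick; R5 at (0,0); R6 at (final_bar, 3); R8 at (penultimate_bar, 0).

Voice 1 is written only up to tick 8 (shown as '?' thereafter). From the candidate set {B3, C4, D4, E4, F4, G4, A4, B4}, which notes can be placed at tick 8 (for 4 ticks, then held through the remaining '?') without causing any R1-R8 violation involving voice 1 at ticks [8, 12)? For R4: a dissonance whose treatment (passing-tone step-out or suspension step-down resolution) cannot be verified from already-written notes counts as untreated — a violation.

{B3}

B3: legal
C4: violates R4
D4: violates R2
E4: violates R4
F4: violates R4,R7
G4: violates R2
A4: violates R4,R7
B4: violates R2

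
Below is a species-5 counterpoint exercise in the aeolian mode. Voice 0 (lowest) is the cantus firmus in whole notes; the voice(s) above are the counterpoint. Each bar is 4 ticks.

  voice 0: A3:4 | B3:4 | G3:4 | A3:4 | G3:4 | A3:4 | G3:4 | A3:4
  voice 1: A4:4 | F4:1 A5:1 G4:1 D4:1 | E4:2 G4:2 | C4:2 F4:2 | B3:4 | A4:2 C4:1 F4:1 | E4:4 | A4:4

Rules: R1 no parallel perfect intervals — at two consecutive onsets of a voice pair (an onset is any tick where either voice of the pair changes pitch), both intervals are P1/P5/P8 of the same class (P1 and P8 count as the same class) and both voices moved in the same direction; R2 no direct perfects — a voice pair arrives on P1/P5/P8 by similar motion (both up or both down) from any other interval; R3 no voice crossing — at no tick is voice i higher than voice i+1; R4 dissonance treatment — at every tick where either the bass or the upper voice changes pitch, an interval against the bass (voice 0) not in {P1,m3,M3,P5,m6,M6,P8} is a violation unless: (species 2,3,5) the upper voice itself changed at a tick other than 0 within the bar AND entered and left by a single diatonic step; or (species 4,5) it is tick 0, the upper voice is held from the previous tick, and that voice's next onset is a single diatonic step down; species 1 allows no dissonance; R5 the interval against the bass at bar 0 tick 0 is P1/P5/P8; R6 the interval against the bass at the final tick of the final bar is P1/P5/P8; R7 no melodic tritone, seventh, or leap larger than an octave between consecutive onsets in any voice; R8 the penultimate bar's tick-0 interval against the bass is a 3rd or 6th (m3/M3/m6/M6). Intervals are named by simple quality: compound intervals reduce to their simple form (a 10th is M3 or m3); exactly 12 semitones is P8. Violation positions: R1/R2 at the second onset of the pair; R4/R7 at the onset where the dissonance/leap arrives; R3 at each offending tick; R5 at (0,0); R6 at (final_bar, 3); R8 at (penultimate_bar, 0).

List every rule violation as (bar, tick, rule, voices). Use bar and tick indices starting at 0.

(1, 0, R4, (0, 1))
(1, 1, R4, (0, 1))
(1, 1, R7, (1,))
(1, 2, R7, (1,))
(4, 0, R7, (1,))
(5, 0, R2, (0, 1))
(5, 0, R7, (1,))
(7, 0, R2, (0, 1))

bar 0: v0=A3 v1=A4 downbeat P8
bar 1: v0=B3 v1=F4 downbeat TT
bar 2: v0=G3 v1=E4 downbeat M6
bar 3: v0=A3 v1=C4 downbeat m3
bar 4: v0=G3 v1=B3 downbeat M3
bar 5: v0=A3 v1=A4 downbeat P8
bar 6: v0=G3 v1=E4 downbeat M6
bar 7: v0=A3 v1=A4 downbeat P8
  -> R4 @ bar 1 tick 0 v(0, 1): B3/F4 TT untreated
  -> R4 @ bar 1 tick 1 v(0, 1): B3/A5 m7 untreated
  -> R7 @ bar 1 tick 1 v(1,): F4->A5 leap 16st
  -> R7 @ bar 1 tick 2 v(1,): A5->G4 leap 14st
  -> R7 @ bar 4 tick 0 v(1,): F4->B3 leap 6st
  -> R2 @ bar 5 tick 0 v(0, 1): G3/B3 M3 -> A3/A4 P8 similar
  -> R7 @ bar 5 tick 0 v(1,): B3->A4 leap 10st
  -> R2 @ bar 7 tick 0 v(0, 1): G3/E4 M6 -> A3/A4 P8 similar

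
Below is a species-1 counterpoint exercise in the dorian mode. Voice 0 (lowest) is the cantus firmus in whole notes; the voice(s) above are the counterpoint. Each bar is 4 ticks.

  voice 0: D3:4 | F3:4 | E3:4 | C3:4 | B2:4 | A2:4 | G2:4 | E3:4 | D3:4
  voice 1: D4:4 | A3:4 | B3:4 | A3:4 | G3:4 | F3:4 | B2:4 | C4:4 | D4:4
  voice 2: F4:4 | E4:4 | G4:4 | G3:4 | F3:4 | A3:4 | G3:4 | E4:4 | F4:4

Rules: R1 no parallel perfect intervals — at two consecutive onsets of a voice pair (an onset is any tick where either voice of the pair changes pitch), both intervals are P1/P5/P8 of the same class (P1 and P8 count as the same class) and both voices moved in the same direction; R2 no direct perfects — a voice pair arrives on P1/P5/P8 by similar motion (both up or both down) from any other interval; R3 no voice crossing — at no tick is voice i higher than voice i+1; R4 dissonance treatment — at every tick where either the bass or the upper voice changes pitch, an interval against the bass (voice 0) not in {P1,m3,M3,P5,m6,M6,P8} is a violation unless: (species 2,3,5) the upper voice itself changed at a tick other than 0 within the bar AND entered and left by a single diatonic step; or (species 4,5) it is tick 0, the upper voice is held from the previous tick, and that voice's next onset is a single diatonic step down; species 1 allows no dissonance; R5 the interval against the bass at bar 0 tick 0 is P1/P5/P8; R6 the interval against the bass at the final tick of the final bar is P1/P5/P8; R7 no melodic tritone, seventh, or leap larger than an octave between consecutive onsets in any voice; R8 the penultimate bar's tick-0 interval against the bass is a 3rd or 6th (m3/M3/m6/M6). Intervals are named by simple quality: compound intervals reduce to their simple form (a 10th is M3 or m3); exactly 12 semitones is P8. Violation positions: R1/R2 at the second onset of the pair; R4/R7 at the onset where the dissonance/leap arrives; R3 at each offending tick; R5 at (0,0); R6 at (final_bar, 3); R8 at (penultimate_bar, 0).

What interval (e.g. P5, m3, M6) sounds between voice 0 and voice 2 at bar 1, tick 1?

voice 0=F3 voice 2=E4 -> M7

M7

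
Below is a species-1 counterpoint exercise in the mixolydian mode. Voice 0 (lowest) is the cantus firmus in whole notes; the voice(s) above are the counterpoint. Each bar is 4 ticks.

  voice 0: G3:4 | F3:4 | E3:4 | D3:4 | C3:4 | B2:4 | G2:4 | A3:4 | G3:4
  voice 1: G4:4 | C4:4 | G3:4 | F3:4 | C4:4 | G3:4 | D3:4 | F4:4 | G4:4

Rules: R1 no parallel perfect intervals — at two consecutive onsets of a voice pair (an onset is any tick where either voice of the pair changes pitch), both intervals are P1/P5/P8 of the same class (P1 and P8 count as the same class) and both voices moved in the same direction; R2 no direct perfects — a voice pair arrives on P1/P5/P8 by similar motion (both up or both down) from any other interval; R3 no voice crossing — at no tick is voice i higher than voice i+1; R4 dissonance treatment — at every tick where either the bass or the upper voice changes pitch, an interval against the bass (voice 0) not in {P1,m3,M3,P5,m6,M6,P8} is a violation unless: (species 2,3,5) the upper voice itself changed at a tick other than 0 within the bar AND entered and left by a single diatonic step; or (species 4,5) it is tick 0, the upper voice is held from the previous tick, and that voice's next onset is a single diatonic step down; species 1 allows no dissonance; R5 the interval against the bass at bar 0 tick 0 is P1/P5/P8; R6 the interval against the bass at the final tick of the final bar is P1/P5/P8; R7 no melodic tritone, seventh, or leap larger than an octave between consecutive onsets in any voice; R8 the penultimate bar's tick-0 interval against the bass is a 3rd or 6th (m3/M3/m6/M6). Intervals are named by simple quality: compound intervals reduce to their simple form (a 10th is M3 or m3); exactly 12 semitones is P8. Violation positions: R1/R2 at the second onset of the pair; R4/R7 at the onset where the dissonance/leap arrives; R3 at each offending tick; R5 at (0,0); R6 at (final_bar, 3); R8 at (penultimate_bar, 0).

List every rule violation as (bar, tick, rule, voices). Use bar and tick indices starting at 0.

bar 0: v0=G3 v1=G4 downbeat P8
bar 1: v0=F3 v1=C4 downbeat P5
bar 2: v0=E3 v1=G3 downbeat m3
bar 3: v0=D3 v1=F3 downbeat m3
bar 4: v0=C3 v1=C4 downbeat P8
bar 5: v0=B2 v1=G3 downbeat m6
bar 6: v0=G2 v1=D3 downbeat P5
bar 7: v0=A3 v1=F4 downbeat m6
bar 8: v0=G3 v1=G4 downbeat P8
  -> R2 @ bar 1 tick 0 v(0, 1): G3/G4 P8 -> F3/C4 P5 similar
  -> R2 @ bar 6 tick 0 v(0, 1): B2/G3 m6 -> G2/D3 P5 similar
  -> R7 @ bar 7 tick 0 v(0,): G2->A3 leap 14st
  -> R7 @ bar 7 tick 0 v(1,): D3->F4 leap 15st

(1, 0, R2, (0, 1))
(6, 0, R2, (0, 1))
(7, 0, R7, (0,))
(7, 0, R7, (1,))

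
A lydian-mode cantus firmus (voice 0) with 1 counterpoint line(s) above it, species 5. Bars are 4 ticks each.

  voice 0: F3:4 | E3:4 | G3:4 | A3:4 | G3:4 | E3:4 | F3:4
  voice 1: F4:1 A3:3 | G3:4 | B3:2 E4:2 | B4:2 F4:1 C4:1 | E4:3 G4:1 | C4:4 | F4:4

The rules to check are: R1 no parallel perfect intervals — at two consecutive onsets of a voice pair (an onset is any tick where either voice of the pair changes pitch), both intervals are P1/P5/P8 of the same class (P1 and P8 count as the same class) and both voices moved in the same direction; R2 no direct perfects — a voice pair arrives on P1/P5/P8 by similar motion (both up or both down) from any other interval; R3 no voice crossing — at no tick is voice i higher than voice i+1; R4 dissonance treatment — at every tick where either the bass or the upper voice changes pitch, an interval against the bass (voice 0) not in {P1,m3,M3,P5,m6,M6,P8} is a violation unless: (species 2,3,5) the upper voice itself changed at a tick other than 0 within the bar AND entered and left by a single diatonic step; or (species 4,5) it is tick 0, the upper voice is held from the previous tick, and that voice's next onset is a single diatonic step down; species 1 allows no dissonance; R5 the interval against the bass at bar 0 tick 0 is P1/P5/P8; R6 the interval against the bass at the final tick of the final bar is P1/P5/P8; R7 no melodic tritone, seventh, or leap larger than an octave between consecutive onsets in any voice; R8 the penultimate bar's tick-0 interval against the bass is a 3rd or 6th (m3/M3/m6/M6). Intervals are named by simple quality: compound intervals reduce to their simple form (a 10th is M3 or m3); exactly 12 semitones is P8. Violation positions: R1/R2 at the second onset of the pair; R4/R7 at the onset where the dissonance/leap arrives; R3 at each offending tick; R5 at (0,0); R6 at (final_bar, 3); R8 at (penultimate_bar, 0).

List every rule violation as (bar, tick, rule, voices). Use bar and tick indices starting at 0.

(3, 0, R4, (0, 1))
(3, 2, R7, (1,))
(6, 0, R2, (0, 1))

bar 0: v0=F3 v1=F4 downbeat P8
bar 1: v0=E3 v1=G3 downbeat m3
bar 2: v0=G3 v1=B3 downbeat M3
bar 3: v0=A3 v1=B4 downbeat M2
bar 4: v0=G3 v1=E4 downbeat M6
bar 5: v0=E3 v1=C4 downbeat m6
bar 6: v0=F3 v1=F4 downbeat P8
  -> R4 @ bar 3 tick 0 v(0, 1): A3/B4 M2 untreated
  -> R7 @ bar 3 tick 2 v(1,): B4->F4 leap 6st
  -> R2 @ bar 6 tick 0 v(0, 1): E3/C4 m6 -> F3/F4 P8 similar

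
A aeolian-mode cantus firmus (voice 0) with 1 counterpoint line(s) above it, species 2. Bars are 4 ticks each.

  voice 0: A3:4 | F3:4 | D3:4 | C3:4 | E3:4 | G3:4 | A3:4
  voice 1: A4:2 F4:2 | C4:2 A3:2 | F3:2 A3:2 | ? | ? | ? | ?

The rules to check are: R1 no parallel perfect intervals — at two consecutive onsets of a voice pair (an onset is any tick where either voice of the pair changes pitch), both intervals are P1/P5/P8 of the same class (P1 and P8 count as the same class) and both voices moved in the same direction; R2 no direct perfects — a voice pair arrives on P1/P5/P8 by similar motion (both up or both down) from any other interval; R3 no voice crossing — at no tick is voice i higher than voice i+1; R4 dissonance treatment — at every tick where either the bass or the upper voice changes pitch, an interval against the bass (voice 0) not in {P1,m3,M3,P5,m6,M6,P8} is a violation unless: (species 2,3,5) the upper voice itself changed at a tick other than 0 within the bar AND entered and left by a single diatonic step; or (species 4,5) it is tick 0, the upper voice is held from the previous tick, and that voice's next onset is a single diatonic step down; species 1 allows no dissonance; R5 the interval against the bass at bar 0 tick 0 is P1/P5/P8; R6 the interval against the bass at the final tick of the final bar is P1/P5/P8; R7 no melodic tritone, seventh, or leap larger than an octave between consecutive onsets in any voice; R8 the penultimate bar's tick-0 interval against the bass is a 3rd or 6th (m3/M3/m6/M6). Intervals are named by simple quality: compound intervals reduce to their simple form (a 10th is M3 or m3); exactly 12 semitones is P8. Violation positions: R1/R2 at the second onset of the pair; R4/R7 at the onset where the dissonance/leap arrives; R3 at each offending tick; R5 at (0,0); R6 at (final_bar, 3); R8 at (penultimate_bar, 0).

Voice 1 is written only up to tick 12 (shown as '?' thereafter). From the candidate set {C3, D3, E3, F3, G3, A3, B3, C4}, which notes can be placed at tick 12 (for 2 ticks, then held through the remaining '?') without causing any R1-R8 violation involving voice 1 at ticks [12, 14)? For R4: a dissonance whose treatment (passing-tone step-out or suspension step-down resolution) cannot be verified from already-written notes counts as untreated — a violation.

{A3, C4, E3}

C3: violates R2
D3: violates R4
E3: legal
F3: violates R4
G3: violates R1
A3: legal
B3: violates R4
C4: legal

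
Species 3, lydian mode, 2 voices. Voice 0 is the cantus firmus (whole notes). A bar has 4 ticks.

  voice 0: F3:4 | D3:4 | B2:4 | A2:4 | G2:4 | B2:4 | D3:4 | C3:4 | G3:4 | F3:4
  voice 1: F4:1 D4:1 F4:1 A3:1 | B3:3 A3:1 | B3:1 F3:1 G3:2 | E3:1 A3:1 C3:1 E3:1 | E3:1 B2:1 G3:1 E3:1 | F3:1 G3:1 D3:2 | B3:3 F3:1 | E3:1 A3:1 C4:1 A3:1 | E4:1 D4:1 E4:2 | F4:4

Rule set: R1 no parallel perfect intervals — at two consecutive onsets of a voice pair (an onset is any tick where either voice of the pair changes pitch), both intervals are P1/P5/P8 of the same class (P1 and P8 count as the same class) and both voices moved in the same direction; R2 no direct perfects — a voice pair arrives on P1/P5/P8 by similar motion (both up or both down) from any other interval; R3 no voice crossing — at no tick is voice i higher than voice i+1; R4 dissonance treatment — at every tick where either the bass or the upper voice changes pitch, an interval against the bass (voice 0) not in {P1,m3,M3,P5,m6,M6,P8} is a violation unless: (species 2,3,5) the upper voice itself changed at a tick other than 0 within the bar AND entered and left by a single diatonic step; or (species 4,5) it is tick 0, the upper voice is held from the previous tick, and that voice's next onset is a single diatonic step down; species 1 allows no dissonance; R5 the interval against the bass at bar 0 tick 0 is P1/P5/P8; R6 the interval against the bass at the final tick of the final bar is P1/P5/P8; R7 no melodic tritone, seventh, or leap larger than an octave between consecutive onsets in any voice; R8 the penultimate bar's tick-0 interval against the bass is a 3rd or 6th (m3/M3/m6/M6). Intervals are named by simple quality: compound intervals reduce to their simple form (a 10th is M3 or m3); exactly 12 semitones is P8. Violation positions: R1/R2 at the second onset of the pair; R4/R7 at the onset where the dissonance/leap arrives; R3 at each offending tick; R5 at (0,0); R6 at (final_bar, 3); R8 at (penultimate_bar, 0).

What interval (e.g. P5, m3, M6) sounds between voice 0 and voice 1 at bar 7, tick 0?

voice 0=C3 voice 1=E3 -> M3

M3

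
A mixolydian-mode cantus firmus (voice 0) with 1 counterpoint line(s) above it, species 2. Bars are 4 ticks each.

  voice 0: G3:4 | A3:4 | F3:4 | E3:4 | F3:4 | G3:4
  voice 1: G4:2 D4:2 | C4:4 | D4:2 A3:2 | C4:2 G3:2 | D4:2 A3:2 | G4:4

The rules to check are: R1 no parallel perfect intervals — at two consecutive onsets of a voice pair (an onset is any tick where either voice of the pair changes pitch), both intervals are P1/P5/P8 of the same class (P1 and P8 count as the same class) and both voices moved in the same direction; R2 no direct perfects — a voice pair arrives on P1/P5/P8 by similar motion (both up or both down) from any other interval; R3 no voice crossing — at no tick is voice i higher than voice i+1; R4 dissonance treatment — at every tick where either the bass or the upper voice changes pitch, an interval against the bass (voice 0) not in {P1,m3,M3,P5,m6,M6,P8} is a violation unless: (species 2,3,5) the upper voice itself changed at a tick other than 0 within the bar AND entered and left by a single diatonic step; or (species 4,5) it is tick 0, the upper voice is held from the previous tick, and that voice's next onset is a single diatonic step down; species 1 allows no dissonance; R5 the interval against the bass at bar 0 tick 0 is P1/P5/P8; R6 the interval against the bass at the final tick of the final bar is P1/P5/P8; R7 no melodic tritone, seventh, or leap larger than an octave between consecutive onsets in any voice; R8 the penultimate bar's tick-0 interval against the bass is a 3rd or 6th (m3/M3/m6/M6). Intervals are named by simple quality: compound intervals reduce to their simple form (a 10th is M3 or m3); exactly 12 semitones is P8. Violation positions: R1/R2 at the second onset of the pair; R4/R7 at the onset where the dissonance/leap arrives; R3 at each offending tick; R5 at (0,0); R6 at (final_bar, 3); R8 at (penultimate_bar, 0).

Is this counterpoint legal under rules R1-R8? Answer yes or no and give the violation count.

No (2 violations)

bar 0: v0=G3 v1=G4 (P8)
bar 1: v0=A3 v1=C4 (m3)
bar 2: v0=F3 v1=D4 (M6)
bar 3: v0=E3 v1=C4 (m6)
bar 4: v0=F3 v1=D4 (M6)
bar 5: v0=G3 v1=G4 (P8)
  R2 @ bar5.0: F3/A3 M3 -> G3/G4 P8 similar
  R7 @ bar5.0: A3->G4 leap 10st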